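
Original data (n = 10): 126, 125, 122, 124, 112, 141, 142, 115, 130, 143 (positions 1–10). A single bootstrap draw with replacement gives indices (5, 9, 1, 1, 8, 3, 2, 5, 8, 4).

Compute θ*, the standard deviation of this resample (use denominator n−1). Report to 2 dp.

θ* = 6.58

Resample values: 112, 130, 126, 126, 115, 122, 125, 112, 115, 124.
Mean = 120.7000; sum of squared deviations = 390.1000
s² = 390.1000 / 9 = 43.3444
s = √43.3444 = 6.58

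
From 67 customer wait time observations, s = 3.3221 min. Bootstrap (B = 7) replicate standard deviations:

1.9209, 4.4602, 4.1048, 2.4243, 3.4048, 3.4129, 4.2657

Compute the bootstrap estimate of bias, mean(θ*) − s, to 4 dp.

mean(θ*) = (1.9209 + 4.4602 + 4.1048 + 2.4243 + 3.4048 + 3.4129 + 4.2657) / 7 = 3.42766
bias = 3.42766 − 3.3221

bias = +0.1056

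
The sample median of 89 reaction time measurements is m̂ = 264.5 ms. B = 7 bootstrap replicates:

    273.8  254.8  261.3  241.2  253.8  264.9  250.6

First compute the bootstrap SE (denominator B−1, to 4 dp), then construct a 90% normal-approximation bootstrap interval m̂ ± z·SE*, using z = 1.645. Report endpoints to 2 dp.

Mean of replicates = 257.2000; sum of squared deviations = 668.5400; SE* = √(668.5400/6) = 10.5557
Margin = 1.645 × 10.5557 = 17.364
Interval: 264.5 ± 17.364

(247.14, 281.86)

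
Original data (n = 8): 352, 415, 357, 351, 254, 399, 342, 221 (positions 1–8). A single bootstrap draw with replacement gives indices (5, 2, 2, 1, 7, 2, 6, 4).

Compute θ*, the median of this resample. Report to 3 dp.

θ* = 375.500

Resample values: 254, 415, 415, 352, 342, 415, 399, 351.
Sorted: 254, 342, 351, 352, 399, 415, 415, 415
Median = average of the two middle values = 375.500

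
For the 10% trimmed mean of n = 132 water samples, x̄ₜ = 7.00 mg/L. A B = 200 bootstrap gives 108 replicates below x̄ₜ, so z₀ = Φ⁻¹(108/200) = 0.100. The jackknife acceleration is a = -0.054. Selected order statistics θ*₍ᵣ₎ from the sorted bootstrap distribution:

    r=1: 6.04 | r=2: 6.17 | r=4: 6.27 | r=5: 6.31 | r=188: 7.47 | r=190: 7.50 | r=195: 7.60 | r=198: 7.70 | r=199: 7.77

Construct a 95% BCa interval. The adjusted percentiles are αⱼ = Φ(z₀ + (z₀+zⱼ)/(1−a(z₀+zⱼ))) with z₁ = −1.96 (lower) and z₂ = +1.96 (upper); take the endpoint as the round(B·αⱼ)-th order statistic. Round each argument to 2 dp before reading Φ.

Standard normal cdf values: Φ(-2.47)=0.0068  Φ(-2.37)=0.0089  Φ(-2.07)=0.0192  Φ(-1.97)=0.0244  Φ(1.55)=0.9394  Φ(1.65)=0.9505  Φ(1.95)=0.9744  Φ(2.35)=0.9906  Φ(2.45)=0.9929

(6.31, 7.60)

Lower: z₀ + z₁ = 0.100 + (-1.960) = -1.860; 1 − a(z₀+z₁) = 1 − (-0.054)(-1.860) = 0.8996; argument = 0.100 + (-1.860)/0.8996 = -1.9677 → -1.97.
α₁ = Φ(-1.97) = 0.0244; rank = round(200 × 0.0244) = 5; θ*₍5₎ = 6.31.
Upper: z₀ + z₂ = 2.060; 1 − a(z₀+z₂) = 1.1112; argument = 1.9538 → 1.95; α₂ = 0.9744; rank = 195; θ*₍195₎ = 7.60.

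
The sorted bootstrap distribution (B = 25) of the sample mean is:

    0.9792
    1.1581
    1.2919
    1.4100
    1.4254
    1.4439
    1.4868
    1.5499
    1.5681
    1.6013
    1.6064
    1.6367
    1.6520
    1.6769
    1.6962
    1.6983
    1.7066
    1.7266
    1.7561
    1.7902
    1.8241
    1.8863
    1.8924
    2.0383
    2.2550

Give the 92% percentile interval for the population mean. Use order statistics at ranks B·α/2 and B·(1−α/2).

(0.9792, 2.0383)

α = 0.08; lower rank = 25 × 0.040 = 1; upper rank = 25 × 0.960 = 24.
The 1st smallest replicate is 0.9792; the 24th is 2.0383.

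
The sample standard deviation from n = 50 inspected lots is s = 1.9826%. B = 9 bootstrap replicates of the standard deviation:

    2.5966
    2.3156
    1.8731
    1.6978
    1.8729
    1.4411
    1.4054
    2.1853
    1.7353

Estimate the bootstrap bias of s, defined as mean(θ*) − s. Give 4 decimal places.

bias = −0.0800

mean(θ*) = (2.5966 + 2.3156 + 1.8731 + 1.6978 + 1.8729 + 1.4411 + 1.4054 + 2.1853 + 1.7353) / 9 = 1.90257
bias = 1.90257 − 1.9826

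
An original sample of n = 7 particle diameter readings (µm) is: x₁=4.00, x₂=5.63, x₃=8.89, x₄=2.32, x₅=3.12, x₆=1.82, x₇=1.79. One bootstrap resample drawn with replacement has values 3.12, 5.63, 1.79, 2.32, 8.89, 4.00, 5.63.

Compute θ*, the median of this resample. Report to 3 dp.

θ* = 4.000

Sorted: 1.79, 2.32, 3.12, 4.00, 5.63, 5.63, 8.89
Median = middle value = 4.000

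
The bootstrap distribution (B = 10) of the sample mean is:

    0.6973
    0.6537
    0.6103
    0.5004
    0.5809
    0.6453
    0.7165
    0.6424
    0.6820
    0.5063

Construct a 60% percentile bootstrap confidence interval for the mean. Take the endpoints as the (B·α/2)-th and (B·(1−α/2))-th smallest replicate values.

(0.5063, 0.6820)

Sorted replicates: 0.5004, 0.5063, 0.5809, 0.6103, 0.6424, 0.6453, 0.6537, 0.6820, 0.6973, 0.7165
α = 0.40; lower rank = 10 × 0.200 = 2; upper rank = 10 × 0.800 = 8.
The 2nd smallest replicate is 0.5063; the 8th is 0.6820.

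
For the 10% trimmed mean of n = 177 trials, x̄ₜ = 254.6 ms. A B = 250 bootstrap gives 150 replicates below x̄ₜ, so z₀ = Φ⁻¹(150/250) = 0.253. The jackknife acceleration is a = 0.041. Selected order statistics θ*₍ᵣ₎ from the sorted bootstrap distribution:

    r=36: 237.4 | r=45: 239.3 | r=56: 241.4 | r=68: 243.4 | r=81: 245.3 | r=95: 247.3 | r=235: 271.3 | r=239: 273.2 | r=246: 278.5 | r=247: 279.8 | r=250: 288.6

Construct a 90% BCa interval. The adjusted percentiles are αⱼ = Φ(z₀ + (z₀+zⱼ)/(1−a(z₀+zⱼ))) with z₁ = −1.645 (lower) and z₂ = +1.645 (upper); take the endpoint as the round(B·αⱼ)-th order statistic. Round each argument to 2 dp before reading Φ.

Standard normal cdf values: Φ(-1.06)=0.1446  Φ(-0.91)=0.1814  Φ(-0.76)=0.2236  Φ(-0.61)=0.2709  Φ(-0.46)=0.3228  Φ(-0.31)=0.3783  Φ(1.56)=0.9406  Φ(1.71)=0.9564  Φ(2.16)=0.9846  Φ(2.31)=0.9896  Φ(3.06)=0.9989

Lower: z₀ + z₁ = 0.253 + (-1.645) = -1.392; 1 − a(z₀+z₁) = 1 − (0.041)(-1.392) = 1.0571; argument = 0.253 + (-1.392)/1.0571 = -1.0638 → -1.06.
α₁ = Φ(-1.06) = 0.1446; rank = round(250 × 0.1446) = 36; θ*₍36₎ = 237.4.
Upper: z₀ + z₂ = 1.898; 1 − a(z₀+z₂) = 0.9222; argument = 2.3112 → 2.31; α₂ = 0.9896; rank = 247; θ*₍247₎ = 279.8.

(237.4, 279.8)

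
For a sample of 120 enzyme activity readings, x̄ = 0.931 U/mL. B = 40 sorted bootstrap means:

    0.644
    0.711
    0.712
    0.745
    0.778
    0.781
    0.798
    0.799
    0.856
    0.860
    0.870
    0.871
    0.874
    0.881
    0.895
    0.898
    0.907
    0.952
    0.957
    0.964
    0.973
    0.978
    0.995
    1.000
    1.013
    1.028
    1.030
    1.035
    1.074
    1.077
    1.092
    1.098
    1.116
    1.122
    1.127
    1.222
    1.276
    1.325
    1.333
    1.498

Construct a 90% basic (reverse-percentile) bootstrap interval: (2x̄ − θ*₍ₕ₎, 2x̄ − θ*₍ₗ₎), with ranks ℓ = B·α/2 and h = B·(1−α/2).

(0.537, 1.151)

Percentile endpoints at ranks 2 and 38: θ*₍2₎ = 0.711, θ*₍38₎ = 1.325.
Basic interval reflects these around x̄:
  lower = 2 × 0.931 − 1.325 = 0.537
  upper = 2 × 0.931 − 0.711 = 1.151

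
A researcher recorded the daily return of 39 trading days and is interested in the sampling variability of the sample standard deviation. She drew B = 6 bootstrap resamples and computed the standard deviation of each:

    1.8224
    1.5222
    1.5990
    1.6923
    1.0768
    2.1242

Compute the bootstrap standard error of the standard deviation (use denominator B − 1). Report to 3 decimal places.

SE* = 0.347

Bootstrap SE is the standard deviation of the 6 replicate standard deviations.
Mean of replicates: (1.8224 + 1.5222 + 1.5990 + 1.6923 + 1.0768 + 2.1242) / 6 = 9.83690 / 6 = 1.63948
Sum of squared deviations: (+0.18292)² + (−0.11728)² + (−0.04048)² + (+0.05282)² + (−0.56268)² + (+0.48472)² = 0.60321
Variance = 0.60321 / 5 = 0.12064
SE* = √0.12064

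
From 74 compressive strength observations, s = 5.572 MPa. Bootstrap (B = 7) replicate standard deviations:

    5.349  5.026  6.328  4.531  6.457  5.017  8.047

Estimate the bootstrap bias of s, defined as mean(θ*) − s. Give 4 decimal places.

mean(θ*) = (5.349 + 5.026 + 6.328 + 4.531 + 6.457 + 5.017 + 8.047) / 7 = 5.82214
bias = 5.82214 − 5.572

bias = +0.2501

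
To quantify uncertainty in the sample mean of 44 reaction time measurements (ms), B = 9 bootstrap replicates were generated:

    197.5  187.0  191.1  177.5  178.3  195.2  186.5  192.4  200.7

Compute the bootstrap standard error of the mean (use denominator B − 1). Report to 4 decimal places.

Bootstrap SE is the standard deviation of the 9 replicate means.
Mean of replicates: (197.5 + 187.0 + 191.1 + 177.5 + 178.3 + 195.2 + 186.5 + 192.4 + 200.7) / 9 = 1706.20000 / 9 = 189.57778
Sum of squared deviations: (+7.92222)² + (−2.57778)² + (+1.52222)² + (−12.07778)² + (−11.27778)² + (+5.62222)² + (−3.07778)² + (+2.82222)² + (+11.12222)² = 517.53556
Variance = 517.53556 / 8 = 64.69194
SE* = √64.69194

SE* = 8.0431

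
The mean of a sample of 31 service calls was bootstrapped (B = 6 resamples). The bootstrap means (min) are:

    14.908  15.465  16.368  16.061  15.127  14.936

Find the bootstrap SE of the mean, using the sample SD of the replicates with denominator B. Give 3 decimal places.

SE* = 0.559

Bootstrap SE is the standard deviation of the 6 replicate means.
Mean of replicates: (14.908 + 15.465 + 16.368 + 16.061 + 15.127 + 14.936) / 6 = 92.8650 / 6 = 15.4775
Sum of squared deviations: (−0.5695)² + (−0.0125)² + (+0.8905)² + (+0.5835)² + (−0.3505)² + (−0.5415)² = 1.8740
Variance = 1.8740 / 6 = 0.3123
SE* = √0.3123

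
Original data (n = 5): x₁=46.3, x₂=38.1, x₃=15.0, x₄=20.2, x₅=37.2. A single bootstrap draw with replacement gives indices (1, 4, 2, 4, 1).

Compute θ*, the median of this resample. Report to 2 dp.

θ* = 38.10

Resample values: 46.3, 20.2, 38.1, 20.2, 46.3.
Sorted: 20.2, 20.2, 38.1, 46.3, 46.3
Median = middle value = 38.10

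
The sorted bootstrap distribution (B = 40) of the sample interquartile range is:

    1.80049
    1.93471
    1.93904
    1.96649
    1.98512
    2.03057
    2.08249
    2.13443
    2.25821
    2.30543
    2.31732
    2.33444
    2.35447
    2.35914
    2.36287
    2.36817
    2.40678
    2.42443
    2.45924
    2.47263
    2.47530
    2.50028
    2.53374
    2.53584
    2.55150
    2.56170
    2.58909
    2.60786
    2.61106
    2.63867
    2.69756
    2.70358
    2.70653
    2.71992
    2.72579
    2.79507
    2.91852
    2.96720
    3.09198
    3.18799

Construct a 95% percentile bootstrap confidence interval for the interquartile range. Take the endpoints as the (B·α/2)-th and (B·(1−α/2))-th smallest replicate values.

α = 0.05; lower rank = 40 × 0.025 = 1; upper rank = 40 × 0.975 = 39.
The 1st smallest replicate is 1.80049; the 39th is 3.09198.

(1.80049, 3.09198)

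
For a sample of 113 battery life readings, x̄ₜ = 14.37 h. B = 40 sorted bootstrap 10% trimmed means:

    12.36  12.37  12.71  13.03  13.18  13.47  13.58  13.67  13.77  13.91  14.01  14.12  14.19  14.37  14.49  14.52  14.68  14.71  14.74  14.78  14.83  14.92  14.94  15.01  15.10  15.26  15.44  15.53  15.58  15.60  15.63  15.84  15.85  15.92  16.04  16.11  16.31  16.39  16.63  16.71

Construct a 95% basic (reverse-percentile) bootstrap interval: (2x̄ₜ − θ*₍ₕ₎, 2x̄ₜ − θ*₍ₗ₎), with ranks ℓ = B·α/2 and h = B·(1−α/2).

(12.11, 16.38)

Percentile endpoints at ranks 1 and 39: θ*₍1₎ = 12.36, θ*₍39₎ = 16.63.
Basic interval reflects these around x̄ₜ:
  lower = 2 × 14.37 − 16.63 = 12.11
  upper = 2 × 14.37 − 12.36 = 16.38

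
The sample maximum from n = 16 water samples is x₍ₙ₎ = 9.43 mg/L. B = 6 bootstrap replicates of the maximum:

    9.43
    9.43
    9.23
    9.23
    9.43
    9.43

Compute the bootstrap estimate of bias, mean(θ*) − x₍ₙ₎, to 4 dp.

mean(θ*) = (9.43 + 9.43 + 9.23 + 9.23 + 9.43 + 9.43) / 6 = 9.36333
bias = 9.36333 − 9.43

bias = −0.0667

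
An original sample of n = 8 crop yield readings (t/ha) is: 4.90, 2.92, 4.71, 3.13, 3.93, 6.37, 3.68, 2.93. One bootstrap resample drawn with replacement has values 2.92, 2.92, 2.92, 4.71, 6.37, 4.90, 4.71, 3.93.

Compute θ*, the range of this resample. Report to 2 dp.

Range = 6.37 − 2.92 = 3.45

θ* = 3.45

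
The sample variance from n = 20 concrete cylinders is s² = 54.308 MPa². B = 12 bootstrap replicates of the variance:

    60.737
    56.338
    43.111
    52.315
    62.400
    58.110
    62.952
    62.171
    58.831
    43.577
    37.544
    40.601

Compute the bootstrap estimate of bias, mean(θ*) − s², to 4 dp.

bias = −1.0841

mean(θ*) = (60.737 + 56.338 + 43.111 + 52.315 + 62.400 + 58.110 + 62.952 + 62.171 + 58.831 + 43.577 + 37.544 + 40.601) / 12 = 53.22392
bias = 53.22392 − 54.308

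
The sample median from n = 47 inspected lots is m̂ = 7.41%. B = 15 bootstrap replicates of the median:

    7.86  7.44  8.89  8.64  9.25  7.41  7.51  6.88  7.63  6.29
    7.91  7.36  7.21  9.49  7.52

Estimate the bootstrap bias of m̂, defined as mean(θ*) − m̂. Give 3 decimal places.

bias = +0.409

mean(θ*) = (7.86 + 7.44 + 8.89 + 8.64 + 9.25 + 7.41 + 7.51 + 6.88 + 7.63 + 6.29 + 7.91 + 7.36 + 7.21 + 9.49 + 7.52) / 15 = 7.8193
bias = 7.8193 − 7.41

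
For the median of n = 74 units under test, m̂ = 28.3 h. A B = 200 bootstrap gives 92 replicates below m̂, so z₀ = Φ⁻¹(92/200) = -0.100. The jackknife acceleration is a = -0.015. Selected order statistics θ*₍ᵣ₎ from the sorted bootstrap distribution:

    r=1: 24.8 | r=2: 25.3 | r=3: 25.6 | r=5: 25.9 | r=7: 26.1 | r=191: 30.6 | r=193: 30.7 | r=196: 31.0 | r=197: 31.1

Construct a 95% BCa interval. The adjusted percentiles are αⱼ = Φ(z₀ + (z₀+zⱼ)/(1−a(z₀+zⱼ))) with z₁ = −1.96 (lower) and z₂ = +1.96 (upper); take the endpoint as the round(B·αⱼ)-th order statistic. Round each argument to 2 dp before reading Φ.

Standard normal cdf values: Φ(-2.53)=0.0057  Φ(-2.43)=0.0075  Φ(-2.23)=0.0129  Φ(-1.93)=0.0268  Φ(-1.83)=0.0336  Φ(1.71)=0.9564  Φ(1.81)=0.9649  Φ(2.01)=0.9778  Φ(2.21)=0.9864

Lower: z₀ + z₁ = -0.100 + (-1.960) = -2.060; 1 − a(z₀+z₁) = 1 − (-0.015)(-2.060) = 0.9691; argument = -0.100 + (-2.060)/0.9691 = -2.2257 → -2.23.
α₁ = Φ(-2.23) = 0.0129; rank = round(200 × 0.0129) = 3; θ*₍3₎ = 25.6.
Upper: z₀ + z₂ = 1.860; 1 − a(z₀+z₂) = 1.0279; argument = 1.7095 → 1.71; α₂ = 0.9564; rank = 191; θ*₍191₎ = 30.6.

(25.6, 30.6)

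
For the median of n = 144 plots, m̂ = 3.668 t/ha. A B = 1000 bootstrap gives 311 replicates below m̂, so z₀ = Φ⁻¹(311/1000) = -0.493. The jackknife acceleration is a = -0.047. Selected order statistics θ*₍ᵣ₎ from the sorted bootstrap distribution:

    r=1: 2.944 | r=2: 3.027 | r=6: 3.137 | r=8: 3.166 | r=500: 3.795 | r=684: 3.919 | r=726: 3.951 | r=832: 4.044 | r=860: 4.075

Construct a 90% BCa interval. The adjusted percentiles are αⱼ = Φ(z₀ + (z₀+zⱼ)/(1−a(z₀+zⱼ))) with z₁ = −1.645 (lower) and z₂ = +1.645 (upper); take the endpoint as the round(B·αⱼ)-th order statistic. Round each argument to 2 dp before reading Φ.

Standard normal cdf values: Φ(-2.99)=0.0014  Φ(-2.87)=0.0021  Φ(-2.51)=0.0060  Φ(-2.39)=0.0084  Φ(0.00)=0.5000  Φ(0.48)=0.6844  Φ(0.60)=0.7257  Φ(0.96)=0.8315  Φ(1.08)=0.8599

(3.027, 3.951)

Lower: z₀ + z₁ = -0.493 + (-1.645) = -2.138; 1 − a(z₀+z₁) = 1 − (-0.047)(-2.138) = 0.8995; argument = -0.493 + (-2.138)/0.8995 = -2.8698 → -2.87.
α₁ = Φ(-2.87) = 0.0021; rank = round(1000 × 0.0021) = 2; θ*₍2₎ = 3.027.
Upper: z₀ + z₂ = 1.152; 1 − a(z₀+z₂) = 1.0541; argument = 0.5998 → 0.60; α₂ = 0.7257; rank = 726; θ*₍726₎ = 3.951.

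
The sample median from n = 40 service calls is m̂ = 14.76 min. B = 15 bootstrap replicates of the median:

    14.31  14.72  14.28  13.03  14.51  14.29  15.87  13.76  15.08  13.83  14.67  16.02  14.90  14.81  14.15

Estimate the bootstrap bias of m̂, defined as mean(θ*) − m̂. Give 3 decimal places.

bias = −0.211

mean(θ*) = (14.31 + 14.72 + 14.28 + 13.03 + 14.51 + 14.29 + 15.87 + 13.76 + 15.08 + 13.83 + 14.67 + 16.02 + 14.90 + 14.81 + 14.15) / 15 = 14.5487
bias = 14.5487 − 14.76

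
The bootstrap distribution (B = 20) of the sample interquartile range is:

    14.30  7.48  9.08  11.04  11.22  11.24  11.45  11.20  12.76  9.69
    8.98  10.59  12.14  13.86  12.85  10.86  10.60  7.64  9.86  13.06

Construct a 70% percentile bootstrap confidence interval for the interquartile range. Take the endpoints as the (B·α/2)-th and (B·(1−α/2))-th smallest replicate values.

(8.98, 12.85)

Sorted replicates: 7.48, 7.64, 8.98, 9.08, 9.69, 9.86, 10.59, 10.60, 10.86, 11.04, 11.20, 11.22, 11.24, 11.45, 12.14, 12.76, 12.85, 13.06, 13.86, 14.30
α = 0.30; lower rank = 20 × 0.150 = 3; upper rank = 20 × 0.850 = 17.
The 3rd smallest replicate is 8.98; the 17th is 12.85.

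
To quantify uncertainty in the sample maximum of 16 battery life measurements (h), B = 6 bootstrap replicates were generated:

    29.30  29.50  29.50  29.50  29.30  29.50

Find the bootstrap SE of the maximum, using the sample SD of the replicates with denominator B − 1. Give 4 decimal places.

SE* = 0.1033

Bootstrap SE is the standard deviation of the 6 replicate maximums.
Mean of replicates: (29.30 + 29.50 + 29.50 + 29.50 + 29.30 + 29.50) / 6 = 176.60000 / 6 = 29.43333
Sum of squared deviations: (−0.13333)² + (+0.06667)² + (+0.06667)² + (+0.06667)² + (−0.13333)² + (+0.06667)² = 0.05333
Variance = 0.05333 / 5 = 0.01067
SE* = √0.01067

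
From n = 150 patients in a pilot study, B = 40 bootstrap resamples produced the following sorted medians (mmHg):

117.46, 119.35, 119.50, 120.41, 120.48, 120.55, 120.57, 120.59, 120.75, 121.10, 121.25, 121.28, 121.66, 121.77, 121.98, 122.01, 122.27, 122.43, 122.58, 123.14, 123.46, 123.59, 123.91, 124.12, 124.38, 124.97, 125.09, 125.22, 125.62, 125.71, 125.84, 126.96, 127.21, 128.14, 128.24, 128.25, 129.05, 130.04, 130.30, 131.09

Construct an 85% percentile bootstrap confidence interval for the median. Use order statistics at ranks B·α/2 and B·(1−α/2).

(119.50, 129.05)

α = 0.15; lower rank = 40 × 0.075 = 3; upper rank = 40 × 0.925 = 37.
The 3rd smallest replicate is 119.50; the 37th is 129.05.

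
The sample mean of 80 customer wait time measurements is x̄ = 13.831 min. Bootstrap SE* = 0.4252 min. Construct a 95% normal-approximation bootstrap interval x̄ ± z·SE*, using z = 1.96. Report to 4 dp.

Margin = 1.96 × 0.4252 = 0.83339
Interval: 13.831 ± 0.83339

(12.9976, 14.6644)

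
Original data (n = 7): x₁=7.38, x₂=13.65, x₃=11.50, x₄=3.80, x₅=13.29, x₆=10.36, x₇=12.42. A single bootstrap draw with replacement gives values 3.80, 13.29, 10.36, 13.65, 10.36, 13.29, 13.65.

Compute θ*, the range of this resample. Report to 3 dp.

θ* = 9.850

Range = 13.65 − 3.80 = 9.850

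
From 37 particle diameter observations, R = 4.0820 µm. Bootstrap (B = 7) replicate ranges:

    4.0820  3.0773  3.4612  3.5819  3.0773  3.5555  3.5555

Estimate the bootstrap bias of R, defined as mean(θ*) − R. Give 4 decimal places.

mean(θ*) = (4.0820 + 3.0773 + 3.4612 + 3.5819 + 3.0773 + 3.5555 + 3.5555) / 7 = 3.48439
bias = 3.48439 − 4.0820

bias = −0.5976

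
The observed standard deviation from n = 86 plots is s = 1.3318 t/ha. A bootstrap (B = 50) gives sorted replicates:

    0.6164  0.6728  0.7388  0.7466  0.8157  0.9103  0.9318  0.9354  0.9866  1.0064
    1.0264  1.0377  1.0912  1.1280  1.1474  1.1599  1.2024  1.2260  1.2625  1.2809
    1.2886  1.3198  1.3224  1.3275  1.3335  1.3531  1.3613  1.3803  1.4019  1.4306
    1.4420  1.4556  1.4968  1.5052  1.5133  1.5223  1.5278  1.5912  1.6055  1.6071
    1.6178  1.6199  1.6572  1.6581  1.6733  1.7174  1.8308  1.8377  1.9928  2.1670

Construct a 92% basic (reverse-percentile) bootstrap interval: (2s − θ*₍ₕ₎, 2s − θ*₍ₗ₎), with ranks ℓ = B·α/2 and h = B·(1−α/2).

(0.8259, 1.9908)

Percentile endpoints at ranks 2 and 48: θ*₍2₎ = 0.6728, θ*₍48₎ = 1.8377.
Basic interval reflects these around s:
  lower = 2 × 1.3318 − 1.8377 = 0.8259
  upper = 2 × 1.3318 − 0.6728 = 1.9908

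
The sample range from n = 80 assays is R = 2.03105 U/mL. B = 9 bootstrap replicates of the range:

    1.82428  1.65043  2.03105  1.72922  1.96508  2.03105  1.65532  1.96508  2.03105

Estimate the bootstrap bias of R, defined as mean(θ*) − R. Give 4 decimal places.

bias = −0.1552

mean(θ*) = (1.82428 + 1.65043 + 2.03105 + 1.72922 + 1.96508 + 2.03105 + 1.65532 + 1.96508 + 2.03105) / 9 = 1.87584
bias = 1.87584 − 2.03105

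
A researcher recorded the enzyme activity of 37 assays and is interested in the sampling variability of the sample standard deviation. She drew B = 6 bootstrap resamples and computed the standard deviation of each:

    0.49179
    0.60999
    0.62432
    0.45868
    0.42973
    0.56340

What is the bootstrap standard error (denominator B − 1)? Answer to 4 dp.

SE* = 0.0813

Bootstrap SE is the standard deviation of the 6 replicate standard deviations.
Mean of replicates: (0.49179 + 0.60999 + 0.62432 + 0.45868 + 0.42973 + 0.56340) / 6 = 3.177910 / 6 = 0.529652
Sum of squared deviations: (−0.037862)² + (+0.080338)² + (+0.094668)² + (−0.070972)² + (−0.099922)² + (+0.033748)² = 0.033010
Variance = 0.033010 / 5 = 0.006602
SE* = √0.006602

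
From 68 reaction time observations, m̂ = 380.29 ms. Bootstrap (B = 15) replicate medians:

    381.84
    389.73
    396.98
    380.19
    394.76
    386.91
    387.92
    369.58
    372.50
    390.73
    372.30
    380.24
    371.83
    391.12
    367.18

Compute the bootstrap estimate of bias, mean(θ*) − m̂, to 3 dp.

mean(θ*) = (381.84 + 389.73 + 396.98 + 380.19 + 394.76 + 386.91 + 387.92 + 369.58 + 372.50 + 390.73 + 372.30 + 380.24 + 371.83 + 391.12 + 367.18) / 15 = 382.2540
bias = 382.2540 − 380.29

bias = +1.964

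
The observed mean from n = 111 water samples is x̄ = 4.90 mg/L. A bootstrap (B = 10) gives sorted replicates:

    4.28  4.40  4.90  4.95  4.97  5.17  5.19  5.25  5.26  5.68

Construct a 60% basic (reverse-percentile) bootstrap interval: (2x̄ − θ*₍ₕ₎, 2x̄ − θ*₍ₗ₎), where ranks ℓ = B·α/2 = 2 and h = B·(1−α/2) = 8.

(4.55, 5.40)

Percentile endpoints at ranks 2 and 8: θ*₍2₎ = 4.40, θ*₍8₎ = 5.25.
Basic interval reflects these around x̄:
  lower = 2 × 4.90 − 5.25 = 4.55
  upper = 2 × 4.90 − 4.40 = 5.40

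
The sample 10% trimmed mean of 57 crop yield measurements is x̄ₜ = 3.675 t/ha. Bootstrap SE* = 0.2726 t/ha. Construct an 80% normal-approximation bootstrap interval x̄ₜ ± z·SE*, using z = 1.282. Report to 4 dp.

Margin = 1.282 × 0.2726 = 0.34947
Interval: 3.675 ± 0.34947

(3.3255, 4.0245)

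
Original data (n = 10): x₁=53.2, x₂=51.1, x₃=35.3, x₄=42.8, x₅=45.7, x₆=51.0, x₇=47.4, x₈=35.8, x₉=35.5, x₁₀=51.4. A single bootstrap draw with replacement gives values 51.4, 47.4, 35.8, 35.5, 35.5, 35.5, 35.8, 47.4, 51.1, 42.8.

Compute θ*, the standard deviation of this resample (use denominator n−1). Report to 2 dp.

Mean = 41.8200; sum of squared deviations = 433.4360
s² = 433.4360 / 9 = 48.1596
s = √48.1596 = 6.94

θ* = 6.94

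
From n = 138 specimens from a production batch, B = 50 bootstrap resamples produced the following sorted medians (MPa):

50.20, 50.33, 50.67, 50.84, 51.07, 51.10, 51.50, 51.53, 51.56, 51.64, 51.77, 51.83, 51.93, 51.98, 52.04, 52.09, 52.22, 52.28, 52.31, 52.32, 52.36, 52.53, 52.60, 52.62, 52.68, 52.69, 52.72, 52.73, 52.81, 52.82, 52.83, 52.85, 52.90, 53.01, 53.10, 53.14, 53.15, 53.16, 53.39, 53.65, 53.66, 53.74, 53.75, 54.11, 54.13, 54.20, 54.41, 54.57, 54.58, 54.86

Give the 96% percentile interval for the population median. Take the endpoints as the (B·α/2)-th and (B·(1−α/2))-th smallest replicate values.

(50.20, 54.58)

α = 0.04; lower rank = 50 × 0.020 = 1; upper rank = 50 × 0.980 = 49.
The 1st smallest replicate is 50.20; the 49th is 54.58.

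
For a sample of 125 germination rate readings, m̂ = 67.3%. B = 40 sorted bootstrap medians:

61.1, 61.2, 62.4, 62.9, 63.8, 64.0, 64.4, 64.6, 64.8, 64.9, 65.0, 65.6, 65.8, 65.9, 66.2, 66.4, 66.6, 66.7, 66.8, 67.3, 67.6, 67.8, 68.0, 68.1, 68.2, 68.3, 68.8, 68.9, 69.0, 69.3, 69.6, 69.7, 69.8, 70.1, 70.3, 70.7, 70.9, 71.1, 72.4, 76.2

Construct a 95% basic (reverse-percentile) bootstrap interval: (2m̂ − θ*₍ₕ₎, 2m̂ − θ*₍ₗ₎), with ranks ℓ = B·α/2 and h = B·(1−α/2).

Percentile endpoints at ranks 1 and 39: θ*₍1₎ = 61.1, θ*₍39₎ = 72.4.
Basic interval reflects these around m̂:
  lower = 2 × 67.3 − 72.4 = 62.2
  upper = 2 × 67.3 − 61.1 = 73.5

(62.2, 73.5)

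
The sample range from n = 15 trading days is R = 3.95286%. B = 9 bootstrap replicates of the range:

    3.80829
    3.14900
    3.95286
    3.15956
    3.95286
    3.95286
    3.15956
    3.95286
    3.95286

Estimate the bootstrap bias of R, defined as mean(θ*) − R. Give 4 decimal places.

bias = −0.2817

mean(θ*) = (3.80829 + 3.14900 + 3.95286 + 3.15956 + 3.95286 + 3.95286 + 3.15956 + 3.95286 + 3.95286) / 9 = 3.67119
bias = 3.67119 − 3.95286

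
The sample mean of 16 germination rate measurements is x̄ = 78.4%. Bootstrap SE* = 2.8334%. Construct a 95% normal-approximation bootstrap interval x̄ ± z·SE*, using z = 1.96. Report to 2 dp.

(72.85, 83.95)

Margin = 1.96 × 2.8334 = 5.553
Interval: 78.4 ± 5.553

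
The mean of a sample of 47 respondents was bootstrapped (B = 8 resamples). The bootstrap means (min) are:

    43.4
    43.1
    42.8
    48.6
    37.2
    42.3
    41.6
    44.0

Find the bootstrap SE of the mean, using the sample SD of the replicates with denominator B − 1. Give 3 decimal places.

SE* = 3.129

Bootstrap SE is the standard deviation of the 8 replicate means.
Mean of replicates: (43.4 + 43.1 + 42.8 + 48.6 + 37.2 + 42.3 + 41.6 + 44.0) / 8 = 343.0000 / 8 = 42.8750
Sum of squared deviations: (+0.5250)² + (+0.2250)² + (−0.0750)² + (+5.7250)² + (−5.6750)² + (−0.5750)² + (−1.2750)² + (+1.1250)² = 68.5350
Variance = 68.5350 / 7 = 9.7907
SE* = √9.7907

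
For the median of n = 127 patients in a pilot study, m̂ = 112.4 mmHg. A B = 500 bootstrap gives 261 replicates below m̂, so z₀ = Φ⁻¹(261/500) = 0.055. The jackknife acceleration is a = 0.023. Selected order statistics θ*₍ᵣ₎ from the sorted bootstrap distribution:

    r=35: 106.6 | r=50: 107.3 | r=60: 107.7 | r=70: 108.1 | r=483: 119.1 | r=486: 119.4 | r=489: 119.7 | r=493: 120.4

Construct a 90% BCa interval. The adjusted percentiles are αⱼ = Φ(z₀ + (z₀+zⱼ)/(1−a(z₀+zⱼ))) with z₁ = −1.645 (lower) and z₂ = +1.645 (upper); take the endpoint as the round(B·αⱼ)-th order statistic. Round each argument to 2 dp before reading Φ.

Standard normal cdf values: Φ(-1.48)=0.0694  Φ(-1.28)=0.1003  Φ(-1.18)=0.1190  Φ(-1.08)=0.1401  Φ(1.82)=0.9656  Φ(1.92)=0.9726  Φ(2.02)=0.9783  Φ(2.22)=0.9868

(106.6, 119.1)

Lower: z₀ + z₁ = 0.055 + (-1.645) = -1.590; 1 − a(z₀+z₁) = 1 − (0.023)(-1.590) = 1.0366; argument = 0.055 + (-1.590)/1.0366 = -1.4789 → -1.48.
α₁ = Φ(-1.48) = 0.0694; rank = round(500 × 0.0694) = 35; θ*₍35₎ = 106.6.
Upper: z₀ + z₂ = 1.700; 1 − a(z₀+z₂) = 0.9609; argument = 1.8242 → 1.82; α₂ = 0.9656; rank = 483; θ*₍483₎ = 119.1.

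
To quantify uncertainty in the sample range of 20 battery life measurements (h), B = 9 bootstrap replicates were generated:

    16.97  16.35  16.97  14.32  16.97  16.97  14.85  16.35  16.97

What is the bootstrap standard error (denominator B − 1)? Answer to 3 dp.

Bootstrap SE is the standard deviation of the 9 replicate ranges.
Mean of replicates: (16.97 + 16.35 + 16.97 + 14.32 + 16.97 + 16.97 + 14.85 + 16.35 + 16.97) / 9 = 146.7200 / 9 = 16.3022
Sum of squared deviations: (+0.6678)² + (+0.0478)² + (+0.6678)² + (−1.9822)² + (+0.6678)² + (+0.6678)² + (−1.4522)² + (+0.0478)² + (+0.6678)² = 8.2724
Variance = 8.2724 / 8 = 1.0340
SE* = √1.0340

SE* = 1.017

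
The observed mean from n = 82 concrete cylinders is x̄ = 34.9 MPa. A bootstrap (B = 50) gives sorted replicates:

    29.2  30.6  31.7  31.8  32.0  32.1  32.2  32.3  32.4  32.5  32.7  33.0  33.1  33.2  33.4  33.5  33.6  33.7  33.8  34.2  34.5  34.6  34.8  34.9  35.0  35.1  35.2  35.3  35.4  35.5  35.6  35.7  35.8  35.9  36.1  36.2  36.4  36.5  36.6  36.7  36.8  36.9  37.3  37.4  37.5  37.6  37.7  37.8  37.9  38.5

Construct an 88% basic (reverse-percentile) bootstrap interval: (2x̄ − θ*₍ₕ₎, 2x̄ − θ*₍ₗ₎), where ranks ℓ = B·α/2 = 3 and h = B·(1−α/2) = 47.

(32.1, 38.1)

Percentile endpoints at ranks 3 and 47: θ*₍3₎ = 31.7, θ*₍47₎ = 37.7.
Basic interval reflects these around x̄:
  lower = 2 × 34.9 − 37.7 = 32.1
  upper = 2 × 34.9 − 31.7 = 38.1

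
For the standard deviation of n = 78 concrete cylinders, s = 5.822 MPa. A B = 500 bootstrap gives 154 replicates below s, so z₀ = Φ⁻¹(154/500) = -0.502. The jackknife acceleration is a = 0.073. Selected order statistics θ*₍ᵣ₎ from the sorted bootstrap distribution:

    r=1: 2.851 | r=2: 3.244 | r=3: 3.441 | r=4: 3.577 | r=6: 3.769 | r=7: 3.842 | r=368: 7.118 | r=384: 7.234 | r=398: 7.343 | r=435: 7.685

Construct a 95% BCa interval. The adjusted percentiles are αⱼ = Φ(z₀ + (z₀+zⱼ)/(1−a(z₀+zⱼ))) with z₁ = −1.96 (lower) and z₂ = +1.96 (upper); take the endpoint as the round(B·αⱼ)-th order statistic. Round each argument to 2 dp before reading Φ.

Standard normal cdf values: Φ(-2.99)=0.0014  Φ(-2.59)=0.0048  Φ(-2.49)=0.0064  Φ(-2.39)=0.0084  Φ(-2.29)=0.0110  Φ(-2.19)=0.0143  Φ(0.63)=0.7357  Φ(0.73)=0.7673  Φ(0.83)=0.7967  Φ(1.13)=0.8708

Lower: z₀ + z₁ = -0.502 + (-1.960) = -2.462; 1 − a(z₀+z₁) = 1 − (0.073)(-2.462) = 1.1797; argument = -0.502 + (-2.462)/1.1797 = -2.5889 → -2.59.
α₁ = Φ(-2.59) = 0.0048; rank = round(500 × 0.0048) = 2; θ*₍2₎ = 3.244.
Upper: z₀ + z₂ = 1.458; 1 − a(z₀+z₂) = 0.8936; argument = 1.1297 → 1.13; α₂ = 0.8708; rank = 435; θ*₍435₎ = 7.685.

(3.244, 7.685)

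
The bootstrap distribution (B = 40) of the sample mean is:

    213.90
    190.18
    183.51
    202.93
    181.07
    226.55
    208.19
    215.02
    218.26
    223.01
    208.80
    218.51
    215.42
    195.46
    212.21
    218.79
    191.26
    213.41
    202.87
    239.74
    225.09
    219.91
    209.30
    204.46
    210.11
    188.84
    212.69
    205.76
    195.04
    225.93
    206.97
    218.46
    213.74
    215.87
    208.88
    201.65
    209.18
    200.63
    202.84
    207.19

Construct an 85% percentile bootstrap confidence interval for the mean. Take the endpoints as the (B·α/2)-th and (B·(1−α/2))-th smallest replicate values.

Sorted replicates: 181.07, 183.51, 188.84, 190.18, 191.26, 195.04, 195.46, 200.63, 201.65, 202.84, 202.87, 202.93, 204.46, 205.76, 206.97, 207.19, 208.19, 208.80, 208.88, 209.18, 209.30, 210.11, 212.21, 212.69, 213.41, 213.74, 213.90, 215.02, 215.42, 215.87, 218.26, 218.46, 218.51, 218.79, 219.91, 223.01, 225.09, 225.93, 226.55, 239.74
α = 0.15; lower rank = 40 × 0.075 = 3; upper rank = 40 × 0.925 = 37.
The 3rd smallest replicate is 188.84; the 37th is 225.09.

(188.84, 225.09)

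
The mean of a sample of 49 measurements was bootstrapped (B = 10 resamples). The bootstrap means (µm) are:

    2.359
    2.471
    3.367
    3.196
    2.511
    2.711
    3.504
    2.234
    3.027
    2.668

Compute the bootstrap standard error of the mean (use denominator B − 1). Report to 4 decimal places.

Bootstrap SE is the standard deviation of the 10 replicate means.
Mean of replicates: (2.359 + 2.471 + 3.367 + 3.196 + 2.511 + 2.711 + 3.504 + 2.234 + 3.027 + 2.668) / 10 = 28.04800 / 10 = 2.80480
Sum of squared deviations: (−0.44580)² + (−0.33380)² + (+0.56220)² + (+0.39120)² + (−0.29380)² + (−0.09380)² + (+0.69920)² + (−0.57080)² + (+0.22220)² + (−0.13680)² = 1.75716
Variance = 1.75716 / 9 = 0.19524
SE* = √0.19524

SE* = 0.4419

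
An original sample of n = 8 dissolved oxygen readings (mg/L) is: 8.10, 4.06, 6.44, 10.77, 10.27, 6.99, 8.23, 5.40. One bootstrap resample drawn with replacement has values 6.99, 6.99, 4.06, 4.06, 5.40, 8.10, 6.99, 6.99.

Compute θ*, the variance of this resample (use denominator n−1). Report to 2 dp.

Mean = 6.1975; sum of squared deviations = 15.9056
s² = 15.9056 / 7 = 2.2722

θ* = 2.27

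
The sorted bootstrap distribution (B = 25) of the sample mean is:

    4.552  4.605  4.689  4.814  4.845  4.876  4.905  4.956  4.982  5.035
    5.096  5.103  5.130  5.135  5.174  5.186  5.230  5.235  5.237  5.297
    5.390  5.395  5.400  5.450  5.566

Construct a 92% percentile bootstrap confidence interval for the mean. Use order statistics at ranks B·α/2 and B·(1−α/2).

α = 0.08; lower rank = 25 × 0.040 = 1; upper rank = 25 × 0.960 = 24.
The 1st smallest replicate is 4.552; the 24th is 5.450.

(4.552, 5.450)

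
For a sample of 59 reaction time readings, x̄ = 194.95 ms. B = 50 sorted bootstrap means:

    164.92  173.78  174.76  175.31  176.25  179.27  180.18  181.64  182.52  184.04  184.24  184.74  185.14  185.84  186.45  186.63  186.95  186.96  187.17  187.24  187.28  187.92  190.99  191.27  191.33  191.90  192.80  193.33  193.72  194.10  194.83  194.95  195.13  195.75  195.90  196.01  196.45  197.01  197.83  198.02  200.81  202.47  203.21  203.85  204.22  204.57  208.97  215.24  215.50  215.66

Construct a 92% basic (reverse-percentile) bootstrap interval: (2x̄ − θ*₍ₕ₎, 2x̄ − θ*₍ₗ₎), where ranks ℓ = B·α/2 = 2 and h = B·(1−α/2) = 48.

(174.66, 216.12)

Percentile endpoints at ranks 2 and 48: θ*₍2₎ = 173.78, θ*₍48₎ = 215.24.
Basic interval reflects these around x̄:
  lower = 2 × 194.95 − 215.24 = 174.66
  upper = 2 × 194.95 − 173.78 = 216.12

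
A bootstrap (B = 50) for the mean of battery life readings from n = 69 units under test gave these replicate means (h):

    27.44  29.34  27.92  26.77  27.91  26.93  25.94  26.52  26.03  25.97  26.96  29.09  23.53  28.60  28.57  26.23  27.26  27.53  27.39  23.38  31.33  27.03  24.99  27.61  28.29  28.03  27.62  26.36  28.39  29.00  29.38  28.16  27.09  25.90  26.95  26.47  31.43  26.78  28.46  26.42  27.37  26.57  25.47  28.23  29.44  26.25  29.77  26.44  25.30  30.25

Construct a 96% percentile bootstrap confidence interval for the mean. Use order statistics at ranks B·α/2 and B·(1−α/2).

Sorted replicates: 23.38, 23.53, 24.99, 25.30, 25.47, 25.90, 25.94, 25.97, 26.03, 26.23, 26.25, 26.36, 26.42, 26.44, 26.47, 26.52, 26.57, 26.77, 26.78, 26.93, 26.95, 26.96, 27.03, 27.09, 27.26, 27.37, 27.39, 27.44, 27.53, 27.61, 27.62, 27.91, 27.92, 28.03, 28.16, 28.23, 28.29, 28.39, 28.46, 28.57, 28.60, 29.00, 29.09, 29.34, 29.38, 29.44, 29.77, 30.25, 31.33, 31.43
α = 0.04; lower rank = 50 × 0.020 = 1; upper rank = 50 × 0.980 = 49.
The 1st smallest replicate is 23.38; the 49th is 31.33.

(23.38, 31.33)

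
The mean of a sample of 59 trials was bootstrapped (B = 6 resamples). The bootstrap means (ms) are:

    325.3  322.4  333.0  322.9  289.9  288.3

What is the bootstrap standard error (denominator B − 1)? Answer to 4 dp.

Bootstrap SE is the standard deviation of the 6 replicate means.
Mean of replicates: (325.3 + 322.4 + 333.0 + 322.9 + 289.9 + 288.3) / 6 = 1881.80000 / 6 = 313.63333
Sum of squared deviations: (+11.66667)² + (+8.76667)² + (+19.36667)² + (+9.26667)² + (−23.73333)² + (−25.33333)² = 1878.95333
Variance = 1878.95333 / 5 = 375.79067
SE* = √375.79067

SE* = 19.3853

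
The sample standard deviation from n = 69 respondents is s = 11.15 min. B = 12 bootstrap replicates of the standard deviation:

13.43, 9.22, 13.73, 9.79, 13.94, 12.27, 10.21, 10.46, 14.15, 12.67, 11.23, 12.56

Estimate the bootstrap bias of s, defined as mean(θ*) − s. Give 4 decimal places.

bias = +0.8217

mean(θ*) = (13.43 + 9.22 + 13.73 + 9.79 + 13.94 + 12.27 + 10.21 + 10.46 + 14.15 + 12.67 + 11.23 + 12.56) / 12 = 11.97167
bias = 11.97167 − 11.15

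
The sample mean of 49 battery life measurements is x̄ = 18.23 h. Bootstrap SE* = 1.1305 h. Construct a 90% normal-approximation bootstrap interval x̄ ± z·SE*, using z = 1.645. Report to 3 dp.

(16.370, 20.090)

Margin = 1.645 × 1.1305 = 1.8597
Interval: 18.23 ± 1.8597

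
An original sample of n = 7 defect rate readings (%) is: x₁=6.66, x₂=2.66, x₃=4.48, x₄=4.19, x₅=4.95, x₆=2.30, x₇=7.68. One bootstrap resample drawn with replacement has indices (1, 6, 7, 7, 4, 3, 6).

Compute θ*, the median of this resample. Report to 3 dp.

θ* = 4.480

Resample values: 6.66, 2.30, 7.68, 7.68, 4.19, 4.48, 2.30.
Sorted: 2.30, 2.30, 4.19, 4.48, 6.66, 7.68, 7.68
Median = middle value = 4.480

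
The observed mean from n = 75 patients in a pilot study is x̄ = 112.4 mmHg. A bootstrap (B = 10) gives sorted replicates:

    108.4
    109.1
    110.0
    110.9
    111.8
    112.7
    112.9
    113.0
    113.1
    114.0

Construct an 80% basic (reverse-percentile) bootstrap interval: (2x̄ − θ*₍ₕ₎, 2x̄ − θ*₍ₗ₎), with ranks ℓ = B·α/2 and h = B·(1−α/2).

(111.7, 116.4)

Percentile endpoints at ranks 1 and 9: θ*₍1₎ = 108.4, θ*₍9₎ = 113.1.
Basic interval reflects these around x̄:
  lower = 2 × 112.4 − 113.1 = 111.7
  upper = 2 × 112.4 − 108.4 = 116.4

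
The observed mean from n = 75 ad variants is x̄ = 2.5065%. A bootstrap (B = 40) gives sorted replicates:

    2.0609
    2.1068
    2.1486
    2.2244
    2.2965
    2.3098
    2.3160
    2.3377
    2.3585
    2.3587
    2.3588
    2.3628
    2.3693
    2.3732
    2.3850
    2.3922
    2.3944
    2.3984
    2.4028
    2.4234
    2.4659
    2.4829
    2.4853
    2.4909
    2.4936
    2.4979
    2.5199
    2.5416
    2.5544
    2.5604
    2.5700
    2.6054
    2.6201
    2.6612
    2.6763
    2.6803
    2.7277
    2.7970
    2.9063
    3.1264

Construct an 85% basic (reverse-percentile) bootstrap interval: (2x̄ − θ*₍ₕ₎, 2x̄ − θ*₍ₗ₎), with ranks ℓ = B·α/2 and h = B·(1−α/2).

(2.2853, 2.8644)

Percentile endpoints at ranks 3 and 37: θ*₍3₎ = 2.1486, θ*₍37₎ = 2.7277.
Basic interval reflects these around x̄:
  lower = 2 × 2.5065 − 2.7277 = 2.2853
  upper = 2 × 2.5065 − 2.1486 = 2.8644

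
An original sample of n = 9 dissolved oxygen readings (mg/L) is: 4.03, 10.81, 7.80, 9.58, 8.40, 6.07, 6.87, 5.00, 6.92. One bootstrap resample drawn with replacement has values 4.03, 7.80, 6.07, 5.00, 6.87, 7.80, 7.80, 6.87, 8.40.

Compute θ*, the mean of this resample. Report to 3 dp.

θ* = 6.738

Mean = (4.03 + 7.80 + 6.07 + 5.00 + 6.87 + 7.80 + 7.80 + 6.87 + 8.40) / 9 = 60.640 / 9 = 6.738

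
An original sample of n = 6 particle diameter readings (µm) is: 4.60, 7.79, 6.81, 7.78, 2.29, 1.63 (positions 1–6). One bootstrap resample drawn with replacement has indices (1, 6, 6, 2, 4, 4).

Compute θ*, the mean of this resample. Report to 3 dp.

θ* = 5.202

Resample values: 4.60, 1.63, 1.63, 7.79, 7.78, 7.78.
Mean = (4.60 + 1.63 + 1.63 + 7.79 + 7.78 + 7.78) / 6 = 31.210 / 6 = 5.202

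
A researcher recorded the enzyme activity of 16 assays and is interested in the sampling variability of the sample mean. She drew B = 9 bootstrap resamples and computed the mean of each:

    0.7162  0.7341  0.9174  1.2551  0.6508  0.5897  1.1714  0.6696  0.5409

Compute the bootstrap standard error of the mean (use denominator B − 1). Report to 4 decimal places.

Bootstrap SE is the standard deviation of the 9 replicate means.
Mean of replicates: (0.7162 + 0.7341 + 0.9174 + 1.2551 + 0.6508 + 0.5897 + 1.1714 + 0.6696 + 0.5409) / 9 = 7.24520 / 9 = 0.80502
Sum of squared deviations: (−0.08882)² + (−0.07092)² + (+0.11238)² + (+0.45008)² + (−0.15422)² + (−0.21532)² + (+0.36638)² + (−0.13542)² + (−0.26412)² = 0.52060
Variance = 0.52060 / 8 = 0.06507
SE* = √0.06507

SE* = 0.2551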